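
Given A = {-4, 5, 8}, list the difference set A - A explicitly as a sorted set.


A - A = {a - a' : a, a' ∈ A}.
Compute a - a' for each ordered pair (a, a'):
a = -4: -4--4=0, -4-5=-9, -4-8=-12
a = 5: 5--4=9, 5-5=0, 5-8=-3
a = 8: 8--4=12, 8-5=3, 8-8=0
Collecting distinct values (and noting 0 appears from a-a):
A - A = {-12, -9, -3, 0, 3, 9, 12}
|A - A| = 7

A - A = {-12, -9, -3, 0, 3, 9, 12}


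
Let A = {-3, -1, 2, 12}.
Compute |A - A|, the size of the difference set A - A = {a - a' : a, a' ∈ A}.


A - A = {a - a' : a, a' ∈ A}; |A| = 4.
Bounds: 2|A|-1 ≤ |A - A| ≤ |A|² - |A| + 1, i.e. 7 ≤ |A - A| ≤ 13.
Note: 0 ∈ A - A always (from a - a). The set is symmetric: if d ∈ A - A then -d ∈ A - A.
Enumerate nonzero differences d = a - a' with a > a' (then include -d):
Positive differences: {2, 3, 5, 10, 13, 15}
Full difference set: {0} ∪ (positive diffs) ∪ (negative diffs).
|A - A| = 1 + 2·6 = 13 (matches direct enumeration: 13).

|A - A| = 13


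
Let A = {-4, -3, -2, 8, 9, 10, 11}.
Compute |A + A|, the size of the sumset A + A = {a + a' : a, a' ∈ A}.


A + A = {a + a' : a, a' ∈ A}; |A| = 7.
General bounds: 2|A| - 1 ≤ |A + A| ≤ |A|(|A|+1)/2, i.e. 13 ≤ |A + A| ≤ 28.
Lower bound 2|A|-1 is attained iff A is an arithmetic progression.
Enumerate sums a + a' for a ≤ a' (symmetric, so this suffices):
a = -4: -4+-4=-8, -4+-3=-7, -4+-2=-6, -4+8=4, -4+9=5, -4+10=6, -4+11=7
a = -3: -3+-3=-6, -3+-2=-5, -3+8=5, -3+9=6, -3+10=7, -3+11=8
a = -2: -2+-2=-4, -2+8=6, -2+9=7, -2+10=8, -2+11=9
a = 8: 8+8=16, 8+9=17, 8+10=18, 8+11=19
a = 9: 9+9=18, 9+10=19, 9+11=20
a = 10: 10+10=20, 10+11=21
a = 11: 11+11=22
Distinct sums: {-8, -7, -6, -5, -4, 4, 5, 6, 7, 8, 9, 16, 17, 18, 19, 20, 21, 22}
|A + A| = 18

|A + A| = 18


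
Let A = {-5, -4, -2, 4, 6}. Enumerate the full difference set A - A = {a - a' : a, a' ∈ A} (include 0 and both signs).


A - A = {a - a' : a, a' ∈ A}.
Compute a - a' for each ordered pair (a, a'):
a = -5: -5--5=0, -5--4=-1, -5--2=-3, -5-4=-9, -5-6=-11
a = -4: -4--5=1, -4--4=0, -4--2=-2, -4-4=-8, -4-6=-10
a = -2: -2--5=3, -2--4=2, -2--2=0, -2-4=-6, -2-6=-8
a = 4: 4--5=9, 4--4=8, 4--2=6, 4-4=0, 4-6=-2
a = 6: 6--5=11, 6--4=10, 6--2=8, 6-4=2, 6-6=0
Collecting distinct values (and noting 0 appears from a-a):
A - A = {-11, -10, -9, -8, -6, -3, -2, -1, 0, 1, 2, 3, 6, 8, 9, 10, 11}
|A - A| = 17

A - A = {-11, -10, -9, -8, -6, -3, -2, -1, 0, 1, 2, 3, 6, 8, 9, 10, 11}


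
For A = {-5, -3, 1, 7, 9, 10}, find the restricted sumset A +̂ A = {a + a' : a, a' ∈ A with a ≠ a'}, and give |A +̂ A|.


Restricted sumset: A +̂ A = {a + a' : a ∈ A, a' ∈ A, a ≠ a'}.
Equivalently, take A + A and drop any sum 2a that is achievable ONLY as a + a for a ∈ A (i.e. sums representable only with equal summands).
Enumerate pairs (a, a') with a < a' (symmetric, so each unordered pair gives one sum; this covers all a ≠ a'):
  -5 + -3 = -8
  -5 + 1 = -4
  -5 + 7 = 2
  -5 + 9 = 4
  -5 + 10 = 5
  -3 + 1 = -2
  -3 + 7 = 4
  -3 + 9 = 6
  -3 + 10 = 7
  1 + 7 = 8
  1 + 9 = 10
  1 + 10 = 11
  7 + 9 = 16
  7 + 10 = 17
  9 + 10 = 19
Collected distinct sums: {-8, -4, -2, 2, 4, 5, 6, 7, 8, 10, 11, 16, 17, 19}
|A +̂ A| = 14
(Reference bound: |A +̂ A| ≥ 2|A| - 3 for |A| ≥ 2, with |A| = 6 giving ≥ 9.)

|A +̂ A| = 14


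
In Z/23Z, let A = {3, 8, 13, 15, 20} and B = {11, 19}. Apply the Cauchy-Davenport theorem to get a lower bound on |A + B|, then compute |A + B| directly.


Cauchy-Davenport: |A + B| ≥ min(p, |A| + |B| - 1) for A, B nonempty in Z/pZ.
|A| = 5, |B| = 2, p = 23.
CD lower bound = min(23, 5 + 2 - 1) = min(23, 6) = 6.
Compute A + B mod 23 directly:
a = 3: 3+11=14, 3+19=22
a = 8: 8+11=19, 8+19=4
a = 13: 13+11=1, 13+19=9
a = 15: 15+11=3, 15+19=11
a = 20: 20+11=8, 20+19=16
A + B = {1, 3, 4, 8, 9, 11, 14, 16, 19, 22}, so |A + B| = 10.
Verify: 10 ≥ 6? Yes ✓.

CD lower bound = 6, actual |A + B| = 10.


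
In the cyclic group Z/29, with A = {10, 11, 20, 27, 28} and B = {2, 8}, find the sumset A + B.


Work in Z/29Z: reduce every sum a + b modulo 29.
Enumerate all 10 pairs:
a = 10: 10+2=12, 10+8=18
a = 11: 11+2=13, 11+8=19
a = 20: 20+2=22, 20+8=28
a = 27: 27+2=0, 27+8=6
a = 28: 28+2=1, 28+8=7
Distinct residues collected: {0, 1, 6, 7, 12, 13, 18, 19, 22, 28}
|A + B| = 10 (out of 29 total residues).

A + B = {0, 1, 6, 7, 12, 13, 18, 19, 22, 28}


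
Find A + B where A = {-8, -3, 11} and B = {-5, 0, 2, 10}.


A + B = {a + b : a ∈ A, b ∈ B}.
Enumerate all |A|·|B| = 3·4 = 12 pairs (a, b) and collect distinct sums.
a = -8: -8+-5=-13, -8+0=-8, -8+2=-6, -8+10=2
a = -3: -3+-5=-8, -3+0=-3, -3+2=-1, -3+10=7
a = 11: 11+-5=6, 11+0=11, 11+2=13, 11+10=21
Collecting distinct sums: A + B = {-13, -8, -6, -3, -1, 2, 6, 7, 11, 13, 21}
|A + B| = 11

A + B = {-13, -8, -6, -3, -1, 2, 6, 7, 11, 13, 21}


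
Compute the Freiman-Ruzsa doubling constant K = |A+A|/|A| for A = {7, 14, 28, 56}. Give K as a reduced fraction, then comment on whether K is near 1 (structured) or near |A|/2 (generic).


|A| = 4.
Compute A + A by enumerating all 16 pairs.
A + A = {14, 21, 28, 35, 42, 56, 63, 70, 84, 112}, so |A + A| = 10.
K = |A + A| / |A| = 10/4 = 5/2 ≈ 2.5000.
Reference: AP of size 4 gives K = 7/4 ≈ 1.7500; a fully generic set of size 4 gives K ≈ 2.5000.

|A| = 4, |A + A| = 10, K = 10/4 = 5/2.


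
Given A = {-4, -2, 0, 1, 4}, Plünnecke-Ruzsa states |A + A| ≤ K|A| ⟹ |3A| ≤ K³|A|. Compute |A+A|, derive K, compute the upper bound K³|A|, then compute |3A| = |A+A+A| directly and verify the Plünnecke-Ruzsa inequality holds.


|A| = 5.
Step 1: Compute A + A by enumerating all 25 pairs.
A + A = {-8, -6, -4, -3, -2, -1, 0, 1, 2, 4, 5, 8}, so |A + A| = 12.
Step 2: Doubling constant K = |A + A|/|A| = 12/5 = 12/5 ≈ 2.4000.
Step 3: Plünnecke-Ruzsa gives |3A| ≤ K³·|A| = (2.4000)³ · 5 ≈ 69.1200.
Step 4: Compute 3A = A + A + A directly by enumerating all triples (a,b,c) ∈ A³; |3A| = 20.
Step 5: Check 20 ≤ 69.1200? Yes ✓.

K = 12/5, Plünnecke-Ruzsa bound K³|A| ≈ 69.1200, |3A| = 20, inequality holds.


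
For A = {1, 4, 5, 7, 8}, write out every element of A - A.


A - A = {a - a' : a, a' ∈ A}.
Compute a - a' for each ordered pair (a, a'):
a = 1: 1-1=0, 1-4=-3, 1-5=-4, 1-7=-6, 1-8=-7
a = 4: 4-1=3, 4-4=0, 4-5=-1, 4-7=-3, 4-8=-4
a = 5: 5-1=4, 5-4=1, 5-5=0, 5-7=-2, 5-8=-3
a = 7: 7-1=6, 7-4=3, 7-5=2, 7-7=0, 7-8=-1
a = 8: 8-1=7, 8-4=4, 8-5=3, 8-7=1, 8-8=0
Collecting distinct values (and noting 0 appears from a-a):
A - A = {-7, -6, -4, -3, -2, -1, 0, 1, 2, 3, 4, 6, 7}
|A - A| = 13

A - A = {-7, -6, -4, -3, -2, -1, 0, 1, 2, 3, 4, 6, 7}


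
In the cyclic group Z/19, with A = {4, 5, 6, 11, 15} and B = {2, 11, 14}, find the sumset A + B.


Work in Z/19Z: reduce every sum a + b modulo 19.
Enumerate all 15 pairs:
a = 4: 4+2=6, 4+11=15, 4+14=18
a = 5: 5+2=7, 5+11=16, 5+14=0
a = 6: 6+2=8, 6+11=17, 6+14=1
a = 11: 11+2=13, 11+11=3, 11+14=6
a = 15: 15+2=17, 15+11=7, 15+14=10
Distinct residues collected: {0, 1, 3, 6, 7, 8, 10, 13, 15, 16, 17, 18}
|A + B| = 12 (out of 19 total residues).

A + B = {0, 1, 3, 6, 7, 8, 10, 13, 15, 16, 17, 18}


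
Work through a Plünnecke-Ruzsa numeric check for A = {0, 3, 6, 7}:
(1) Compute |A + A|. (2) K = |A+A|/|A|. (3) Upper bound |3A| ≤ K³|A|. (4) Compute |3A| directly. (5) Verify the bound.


|A| = 4.
Step 1: Compute A + A by enumerating all 16 pairs.
A + A = {0, 3, 6, 7, 9, 10, 12, 13, 14}, so |A + A| = 9.
Step 2: Doubling constant K = |A + A|/|A| = 9/4 = 9/4 ≈ 2.2500.
Step 3: Plünnecke-Ruzsa gives |3A| ≤ K³·|A| = (2.2500)³ · 4 ≈ 45.5625.
Step 4: Compute 3A = A + A + A directly by enumerating all triples (a,b,c) ∈ A³; |3A| = 16.
Step 5: Check 16 ≤ 45.5625? Yes ✓.

K = 9/4, Plünnecke-Ruzsa bound K³|A| ≈ 45.5625, |3A| = 16, inequality holds.


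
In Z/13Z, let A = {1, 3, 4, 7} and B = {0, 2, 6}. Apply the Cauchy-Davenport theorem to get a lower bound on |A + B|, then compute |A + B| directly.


Cauchy-Davenport: |A + B| ≥ min(p, |A| + |B| - 1) for A, B nonempty in Z/pZ.
|A| = 4, |B| = 3, p = 13.
CD lower bound = min(13, 4 + 3 - 1) = min(13, 6) = 6.
Compute A + B mod 13 directly:
a = 1: 1+0=1, 1+2=3, 1+6=7
a = 3: 3+0=3, 3+2=5, 3+6=9
a = 4: 4+0=4, 4+2=6, 4+6=10
a = 7: 7+0=7, 7+2=9, 7+6=0
A + B = {0, 1, 3, 4, 5, 6, 7, 9, 10}, so |A + B| = 9.
Verify: 9 ≥ 6? Yes ✓.

CD lower bound = 6, actual |A + B| = 9.


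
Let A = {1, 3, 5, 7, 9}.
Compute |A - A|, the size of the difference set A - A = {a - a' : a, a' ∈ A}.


A - A = {a - a' : a, a' ∈ A}; |A| = 5.
Bounds: 2|A|-1 ≤ |A - A| ≤ |A|² - |A| + 1, i.e. 9 ≤ |A - A| ≤ 21.
Note: 0 ∈ A - A always (from a - a). The set is symmetric: if d ∈ A - A then -d ∈ A - A.
Enumerate nonzero differences d = a - a' with a > a' (then include -d):
Positive differences: {2, 4, 6, 8}
Full difference set: {0} ∪ (positive diffs) ∪ (negative diffs).
|A - A| = 1 + 2·4 = 9 (matches direct enumeration: 9).

|A - A| = 9


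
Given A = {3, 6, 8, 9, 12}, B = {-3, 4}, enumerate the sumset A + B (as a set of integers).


A + B = {a + b : a ∈ A, b ∈ B}.
Enumerate all |A|·|B| = 5·2 = 10 pairs (a, b) and collect distinct sums.
a = 3: 3+-3=0, 3+4=7
a = 6: 6+-3=3, 6+4=10
a = 8: 8+-3=5, 8+4=12
a = 9: 9+-3=6, 9+4=13
a = 12: 12+-3=9, 12+4=16
Collecting distinct sums: A + B = {0, 3, 5, 6, 7, 9, 10, 12, 13, 16}
|A + B| = 10

A + B = {0, 3, 5, 6, 7, 9, 10, 12, 13, 16}


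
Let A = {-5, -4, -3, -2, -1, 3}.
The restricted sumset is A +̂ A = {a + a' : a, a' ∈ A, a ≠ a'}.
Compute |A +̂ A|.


Restricted sumset: A +̂ A = {a + a' : a ∈ A, a' ∈ A, a ≠ a'}.
Equivalently, take A + A and drop any sum 2a that is achievable ONLY as a + a for a ∈ A (i.e. sums representable only with equal summands).
Enumerate pairs (a, a') with a < a' (symmetric, so each unordered pair gives one sum; this covers all a ≠ a'):
  -5 + -4 = -9
  -5 + -3 = -8
  -5 + -2 = -7
  -5 + -1 = -6
  -5 + 3 = -2
  -4 + -3 = -7
  -4 + -2 = -6
  -4 + -1 = -5
  -4 + 3 = -1
  -3 + -2 = -5
  -3 + -1 = -4
  -3 + 3 = 0
  -2 + -1 = -3
  -2 + 3 = 1
  -1 + 3 = 2
Collected distinct sums: {-9, -8, -7, -6, -5, -4, -3, -2, -1, 0, 1, 2}
|A +̂ A| = 12
(Reference bound: |A +̂ A| ≥ 2|A| - 3 for |A| ≥ 2, with |A| = 6 giving ≥ 9.)

|A +̂ A| = 12


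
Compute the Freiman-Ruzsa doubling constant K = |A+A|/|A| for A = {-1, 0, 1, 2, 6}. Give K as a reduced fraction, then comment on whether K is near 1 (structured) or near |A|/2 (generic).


|A| = 5.
Compute A + A by enumerating all 25 pairs.
A + A = {-2, -1, 0, 1, 2, 3, 4, 5, 6, 7, 8, 12}, so |A + A| = 12.
K = |A + A| / |A| = 12/5 (already in lowest terms) ≈ 2.4000.
Reference: AP of size 5 gives K = 9/5 ≈ 1.8000; a fully generic set of size 5 gives K ≈ 3.0000.

|A| = 5, |A + A| = 12, K = 12/5.


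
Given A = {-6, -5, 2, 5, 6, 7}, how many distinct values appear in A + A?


A + A = {a + a' : a, a' ∈ A}; |A| = 6.
General bounds: 2|A| - 1 ≤ |A + A| ≤ |A|(|A|+1)/2, i.e. 11 ≤ |A + A| ≤ 21.
Lower bound 2|A|-1 is attained iff A is an arithmetic progression.
Enumerate sums a + a' for a ≤ a' (symmetric, so this suffices):
a = -6: -6+-6=-12, -6+-5=-11, -6+2=-4, -6+5=-1, -6+6=0, -6+7=1
a = -5: -5+-5=-10, -5+2=-3, -5+5=0, -5+6=1, -5+7=2
a = 2: 2+2=4, 2+5=7, 2+6=8, 2+7=9
a = 5: 5+5=10, 5+6=11, 5+7=12
a = 6: 6+6=12, 6+7=13
a = 7: 7+7=14
Distinct sums: {-12, -11, -10, -4, -3, -1, 0, 1, 2, 4, 7, 8, 9, 10, 11, 12, 13, 14}
|A + A| = 18

|A + A| = 18


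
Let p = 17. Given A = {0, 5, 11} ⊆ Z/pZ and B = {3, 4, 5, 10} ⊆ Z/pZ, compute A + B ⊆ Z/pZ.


Work in Z/17Z: reduce every sum a + b modulo 17.
Enumerate all 12 pairs:
a = 0: 0+3=3, 0+4=4, 0+5=5, 0+10=10
a = 5: 5+3=8, 5+4=9, 5+5=10, 5+10=15
a = 11: 11+3=14, 11+4=15, 11+5=16, 11+10=4
Distinct residues collected: {3, 4, 5, 8, 9, 10, 14, 15, 16}
|A + B| = 9 (out of 17 total residues).

A + B = {3, 4, 5, 8, 9, 10, 14, 15, 16}


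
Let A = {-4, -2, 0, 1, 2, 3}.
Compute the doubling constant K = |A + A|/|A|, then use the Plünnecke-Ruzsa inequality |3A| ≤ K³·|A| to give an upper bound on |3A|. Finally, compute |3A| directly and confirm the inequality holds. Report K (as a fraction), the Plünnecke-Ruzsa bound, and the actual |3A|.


|A| = 6.
Step 1: Compute A + A by enumerating all 36 pairs.
A + A = {-8, -6, -4, -3, -2, -1, 0, 1, 2, 3, 4, 5, 6}, so |A + A| = 13.
Step 2: Doubling constant K = |A + A|/|A| = 13/6 = 13/6 ≈ 2.1667.
Step 3: Plünnecke-Ruzsa gives |3A| ≤ K³·|A| = (2.1667)³ · 6 ≈ 61.0278.
Step 4: Compute 3A = A + A + A directly by enumerating all triples (a,b,c) ∈ A³; |3A| = 20.
Step 5: Check 20 ≤ 61.0278? Yes ✓.

K = 13/6, Plünnecke-Ruzsa bound K³|A| ≈ 61.0278, |3A| = 20, inequality holds.


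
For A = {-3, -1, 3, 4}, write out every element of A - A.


A - A = {a - a' : a, a' ∈ A}.
Compute a - a' for each ordered pair (a, a'):
a = -3: -3--3=0, -3--1=-2, -3-3=-6, -3-4=-7
a = -1: -1--3=2, -1--1=0, -1-3=-4, -1-4=-5
a = 3: 3--3=6, 3--1=4, 3-3=0, 3-4=-1
a = 4: 4--3=7, 4--1=5, 4-3=1, 4-4=0
Collecting distinct values (and noting 0 appears from a-a):
A - A = {-7, -6, -5, -4, -2, -1, 0, 1, 2, 4, 5, 6, 7}
|A - A| = 13

A - A = {-7, -6, -5, -4, -2, -1, 0, 1, 2, 4, 5, 6, 7}


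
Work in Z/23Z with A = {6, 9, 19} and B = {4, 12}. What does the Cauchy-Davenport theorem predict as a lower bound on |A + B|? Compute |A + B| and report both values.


Cauchy-Davenport: |A + B| ≥ min(p, |A| + |B| - 1) for A, B nonempty in Z/pZ.
|A| = 3, |B| = 2, p = 23.
CD lower bound = min(23, 3 + 2 - 1) = min(23, 4) = 4.
Compute A + B mod 23 directly:
a = 6: 6+4=10, 6+12=18
a = 9: 9+4=13, 9+12=21
a = 19: 19+4=0, 19+12=8
A + B = {0, 8, 10, 13, 18, 21}, so |A + B| = 6.
Verify: 6 ≥ 4? Yes ✓.

CD lower bound = 4, actual |A + B| = 6.


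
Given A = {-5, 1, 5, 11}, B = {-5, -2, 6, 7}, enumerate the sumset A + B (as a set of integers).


A + B = {a + b : a ∈ A, b ∈ B}.
Enumerate all |A|·|B| = 4·4 = 16 pairs (a, b) and collect distinct sums.
a = -5: -5+-5=-10, -5+-2=-7, -5+6=1, -5+7=2
a = 1: 1+-5=-4, 1+-2=-1, 1+6=7, 1+7=8
a = 5: 5+-5=0, 5+-2=3, 5+6=11, 5+7=12
a = 11: 11+-5=6, 11+-2=9, 11+6=17, 11+7=18
Collecting distinct sums: A + B = {-10, -7, -4, -1, 0, 1, 2, 3, 6, 7, 8, 9, 11, 12, 17, 18}
|A + B| = 16

A + B = {-10, -7, -4, -1, 0, 1, 2, 3, 6, 7, 8, 9, 11, 12, 17, 18}


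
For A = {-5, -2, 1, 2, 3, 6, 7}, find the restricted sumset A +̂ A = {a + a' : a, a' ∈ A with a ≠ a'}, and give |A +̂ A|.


Restricted sumset: A +̂ A = {a + a' : a ∈ A, a' ∈ A, a ≠ a'}.
Equivalently, take A + A and drop any sum 2a that is achievable ONLY as a + a for a ∈ A (i.e. sums representable only with equal summands).
Enumerate pairs (a, a') with a < a' (symmetric, so each unordered pair gives one sum; this covers all a ≠ a'):
  -5 + -2 = -7
  -5 + 1 = -4
  -5 + 2 = -3
  -5 + 3 = -2
  -5 + 6 = 1
  -5 + 7 = 2
  -2 + 1 = -1
  -2 + 2 = 0
  -2 + 3 = 1
  -2 + 6 = 4
  -2 + 7 = 5
  1 + 2 = 3
  1 + 3 = 4
  1 + 6 = 7
  1 + 7 = 8
  2 + 3 = 5
  2 + 6 = 8
  2 + 7 = 9
  3 + 6 = 9
  3 + 7 = 10
  6 + 7 = 13
Collected distinct sums: {-7, -4, -3, -2, -1, 0, 1, 2, 3, 4, 5, 7, 8, 9, 10, 13}
|A +̂ A| = 16
(Reference bound: |A +̂ A| ≥ 2|A| - 3 for |A| ≥ 2, with |A| = 7 giving ≥ 11.)

|A +̂ A| = 16


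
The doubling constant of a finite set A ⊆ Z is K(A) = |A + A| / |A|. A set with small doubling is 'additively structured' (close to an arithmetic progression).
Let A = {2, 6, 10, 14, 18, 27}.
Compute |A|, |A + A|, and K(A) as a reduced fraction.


|A| = 6.
Compute A + A by enumerating all 36 pairs.
A + A = {4, 8, 12, 16, 20, 24, 28, 29, 32, 33, 36, 37, 41, 45, 54}, so |A + A| = 15.
K = |A + A| / |A| = 15/6 = 5/2 ≈ 2.5000.
Reference: AP of size 6 gives K = 11/6 ≈ 1.8333; a fully generic set of size 6 gives K ≈ 3.5000.

|A| = 6, |A + A| = 15, K = 15/6 = 5/2.


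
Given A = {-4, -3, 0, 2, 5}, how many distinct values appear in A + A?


A + A = {a + a' : a, a' ∈ A}; |A| = 5.
General bounds: 2|A| - 1 ≤ |A + A| ≤ |A|(|A|+1)/2, i.e. 9 ≤ |A + A| ≤ 15.
Lower bound 2|A|-1 is attained iff A is an arithmetic progression.
Enumerate sums a + a' for a ≤ a' (symmetric, so this suffices):
a = -4: -4+-4=-8, -4+-3=-7, -4+0=-4, -4+2=-2, -4+5=1
a = -3: -3+-3=-6, -3+0=-3, -3+2=-1, -3+5=2
a = 0: 0+0=0, 0+2=2, 0+5=5
a = 2: 2+2=4, 2+5=7
a = 5: 5+5=10
Distinct sums: {-8, -7, -6, -4, -3, -2, -1, 0, 1, 2, 4, 5, 7, 10}
|A + A| = 14

|A + A| = 14


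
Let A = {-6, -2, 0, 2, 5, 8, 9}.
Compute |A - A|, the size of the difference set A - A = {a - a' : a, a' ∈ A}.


A - A = {a - a' : a, a' ∈ A}; |A| = 7.
Bounds: 2|A|-1 ≤ |A - A| ≤ |A|² - |A| + 1, i.e. 13 ≤ |A - A| ≤ 43.
Note: 0 ∈ A - A always (from a - a). The set is symmetric: if d ∈ A - A then -d ∈ A - A.
Enumerate nonzero differences d = a - a' with a > a' (then include -d):
Positive differences: {1, 2, 3, 4, 5, 6, 7, 8, 9, 10, 11, 14, 15}
Full difference set: {0} ∪ (positive diffs) ∪ (negative diffs).
|A - A| = 1 + 2·13 = 27 (matches direct enumeration: 27).

|A - A| = 27


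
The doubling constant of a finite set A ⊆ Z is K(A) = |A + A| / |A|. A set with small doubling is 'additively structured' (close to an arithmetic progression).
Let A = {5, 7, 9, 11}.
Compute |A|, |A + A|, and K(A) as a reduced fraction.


|A| = 4.
Compute A + A by enumerating all 16 pairs.
A + A = {10, 12, 14, 16, 18, 20, 22}, so |A + A| = 7.
K = |A + A| / |A| = 7/4 (already in lowest terms) ≈ 1.7500.
Reference: AP of size 4 gives K = 7/4 ≈ 1.7500; a fully generic set of size 4 gives K ≈ 2.5000.

|A| = 4, |A + A| = 7, K = 7/4.


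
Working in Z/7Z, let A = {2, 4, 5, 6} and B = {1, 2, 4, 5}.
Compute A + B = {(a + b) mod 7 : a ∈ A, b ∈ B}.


Work in Z/7Z: reduce every sum a + b modulo 7.
Enumerate all 16 pairs:
a = 2: 2+1=3, 2+2=4, 2+4=6, 2+5=0
a = 4: 4+1=5, 4+2=6, 4+4=1, 4+5=2
a = 5: 5+1=6, 5+2=0, 5+4=2, 5+5=3
a = 6: 6+1=0, 6+2=1, 6+4=3, 6+5=4
Distinct residues collected: {0, 1, 2, 3, 4, 5, 6}
|A + B| = 7 (out of 7 total residues).

A + B = {0, 1, 2, 3, 4, 5, 6}


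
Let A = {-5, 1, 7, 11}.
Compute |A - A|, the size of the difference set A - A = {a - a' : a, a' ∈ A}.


A - A = {a - a' : a, a' ∈ A}; |A| = 4.
Bounds: 2|A|-1 ≤ |A - A| ≤ |A|² - |A| + 1, i.e. 7 ≤ |A - A| ≤ 13.
Note: 0 ∈ A - A always (from a - a). The set is symmetric: if d ∈ A - A then -d ∈ A - A.
Enumerate nonzero differences d = a - a' with a > a' (then include -d):
Positive differences: {4, 6, 10, 12, 16}
Full difference set: {0} ∪ (positive diffs) ∪ (negative diffs).
|A - A| = 1 + 2·5 = 11 (matches direct enumeration: 11).

|A - A| = 11


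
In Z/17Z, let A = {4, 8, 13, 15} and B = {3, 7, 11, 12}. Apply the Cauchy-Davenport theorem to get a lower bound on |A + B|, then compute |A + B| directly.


Cauchy-Davenport: |A + B| ≥ min(p, |A| + |B| - 1) for A, B nonempty in Z/pZ.
|A| = 4, |B| = 4, p = 17.
CD lower bound = min(17, 4 + 4 - 1) = min(17, 7) = 7.
Compute A + B mod 17 directly:
a = 4: 4+3=7, 4+7=11, 4+11=15, 4+12=16
a = 8: 8+3=11, 8+7=15, 8+11=2, 8+12=3
a = 13: 13+3=16, 13+7=3, 13+11=7, 13+12=8
a = 15: 15+3=1, 15+7=5, 15+11=9, 15+12=10
A + B = {1, 2, 3, 5, 7, 8, 9, 10, 11, 15, 16}, so |A + B| = 11.
Verify: 11 ≥ 7? Yes ✓.

CD lower bound = 7, actual |A + B| = 11.


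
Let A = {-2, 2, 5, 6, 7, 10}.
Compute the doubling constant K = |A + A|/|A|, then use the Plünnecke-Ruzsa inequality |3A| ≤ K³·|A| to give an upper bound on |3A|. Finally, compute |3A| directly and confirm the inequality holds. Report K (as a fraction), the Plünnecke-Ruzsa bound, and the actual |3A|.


|A| = 6.
Step 1: Compute A + A by enumerating all 36 pairs.
A + A = {-4, 0, 3, 4, 5, 7, 8, 9, 10, 11, 12, 13, 14, 15, 16, 17, 20}, so |A + A| = 17.
Step 2: Doubling constant K = |A + A|/|A| = 17/6 = 17/6 ≈ 2.8333.
Step 3: Plünnecke-Ruzsa gives |3A| ≤ K³·|A| = (2.8333)³ · 6 ≈ 136.4722.
Step 4: Compute 3A = A + A + A directly by enumerating all triples (a,b,c) ∈ A³; |3A| = 29.
Step 5: Check 29 ≤ 136.4722? Yes ✓.

K = 17/6, Plünnecke-Ruzsa bound K³|A| ≈ 136.4722, |3A| = 29, inequality holds.


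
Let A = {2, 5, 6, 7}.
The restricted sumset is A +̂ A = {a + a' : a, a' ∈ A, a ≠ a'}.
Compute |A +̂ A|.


Restricted sumset: A +̂ A = {a + a' : a ∈ A, a' ∈ A, a ≠ a'}.
Equivalently, take A + A and drop any sum 2a that is achievable ONLY as a + a for a ∈ A (i.e. sums representable only with equal summands).
Enumerate pairs (a, a') with a < a' (symmetric, so each unordered pair gives one sum; this covers all a ≠ a'):
  2 + 5 = 7
  2 + 6 = 8
  2 + 7 = 9
  5 + 6 = 11
  5 + 7 = 12
  6 + 7 = 13
Collected distinct sums: {7, 8, 9, 11, 12, 13}
|A +̂ A| = 6
(Reference bound: |A +̂ A| ≥ 2|A| - 3 for |A| ≥ 2, with |A| = 4 giving ≥ 5.)

|A +̂ A| = 6


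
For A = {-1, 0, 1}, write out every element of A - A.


A - A = {a - a' : a, a' ∈ A}.
Compute a - a' for each ordered pair (a, a'):
a = -1: -1--1=0, -1-0=-1, -1-1=-2
a = 0: 0--1=1, 0-0=0, 0-1=-1
a = 1: 1--1=2, 1-0=1, 1-1=0
Collecting distinct values (and noting 0 appears from a-a):
A - A = {-2, -1, 0, 1, 2}
|A - A| = 5

A - A = {-2, -1, 0, 1, 2}


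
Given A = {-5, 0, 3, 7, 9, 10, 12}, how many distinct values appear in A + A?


A + A = {a + a' : a, a' ∈ A}; |A| = 7.
General bounds: 2|A| - 1 ≤ |A + A| ≤ |A|(|A|+1)/2, i.e. 13 ≤ |A + A| ≤ 28.
Lower bound 2|A|-1 is attained iff A is an arithmetic progression.
Enumerate sums a + a' for a ≤ a' (symmetric, so this suffices):
a = -5: -5+-5=-10, -5+0=-5, -5+3=-2, -5+7=2, -5+9=4, -5+10=5, -5+12=7
a = 0: 0+0=0, 0+3=3, 0+7=7, 0+9=9, 0+10=10, 0+12=12
a = 3: 3+3=6, 3+7=10, 3+9=12, 3+10=13, 3+12=15
a = 7: 7+7=14, 7+9=16, 7+10=17, 7+12=19
a = 9: 9+9=18, 9+10=19, 9+12=21
a = 10: 10+10=20, 10+12=22
a = 12: 12+12=24
Distinct sums: {-10, -5, -2, 0, 2, 3, 4, 5, 6, 7, 9, 10, 12, 13, 14, 15, 16, 17, 18, 19, 20, 21, 22, 24}
|A + A| = 24

|A + A| = 24


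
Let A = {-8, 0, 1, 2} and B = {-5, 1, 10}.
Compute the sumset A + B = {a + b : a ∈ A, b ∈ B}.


A + B = {a + b : a ∈ A, b ∈ B}.
Enumerate all |A|·|B| = 4·3 = 12 pairs (a, b) and collect distinct sums.
a = -8: -8+-5=-13, -8+1=-7, -8+10=2
a = 0: 0+-5=-5, 0+1=1, 0+10=10
a = 1: 1+-5=-4, 1+1=2, 1+10=11
a = 2: 2+-5=-3, 2+1=3, 2+10=12
Collecting distinct sums: A + B = {-13, -7, -5, -4, -3, 1, 2, 3, 10, 11, 12}
|A + B| = 11

A + B = {-13, -7, -5, -4, -3, 1, 2, 3, 10, 11, 12}


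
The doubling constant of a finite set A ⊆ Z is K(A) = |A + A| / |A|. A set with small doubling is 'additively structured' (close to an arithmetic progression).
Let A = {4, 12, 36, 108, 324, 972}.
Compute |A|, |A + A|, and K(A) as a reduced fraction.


|A| = 6.
Compute A + A by enumerating all 36 pairs.
A + A = {8, 16, 24, 40, 48, 72, 112, 120, 144, 216, 328, 336, 360, 432, 648, 976, 984, 1008, 1080, 1296, 1944}, so |A + A| = 21.
K = |A + A| / |A| = 21/6 = 7/2 ≈ 3.5000.
Reference: AP of size 6 gives K = 11/6 ≈ 1.8333; a fully generic set of size 6 gives K ≈ 3.5000.

|A| = 6, |A + A| = 21, K = 21/6 = 7/2.


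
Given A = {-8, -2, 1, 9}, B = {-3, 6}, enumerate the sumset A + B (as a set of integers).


A + B = {a + b : a ∈ A, b ∈ B}.
Enumerate all |A|·|B| = 4·2 = 8 pairs (a, b) and collect distinct sums.
a = -8: -8+-3=-11, -8+6=-2
a = -2: -2+-3=-5, -2+6=4
a = 1: 1+-3=-2, 1+6=7
a = 9: 9+-3=6, 9+6=15
Collecting distinct sums: A + B = {-11, -5, -2, 4, 6, 7, 15}
|A + B| = 7

A + B = {-11, -5, -2, 4, 6, 7, 15}


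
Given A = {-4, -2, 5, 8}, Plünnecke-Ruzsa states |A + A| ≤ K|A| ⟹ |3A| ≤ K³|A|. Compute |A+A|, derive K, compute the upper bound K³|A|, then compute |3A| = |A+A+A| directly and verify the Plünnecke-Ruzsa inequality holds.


|A| = 4.
Step 1: Compute A + A by enumerating all 16 pairs.
A + A = {-8, -6, -4, 1, 3, 4, 6, 10, 13, 16}, so |A + A| = 10.
Step 2: Doubling constant K = |A + A|/|A| = 10/4 = 10/4 ≈ 2.5000.
Step 3: Plünnecke-Ruzsa gives |3A| ≤ K³·|A| = (2.5000)³ · 4 ≈ 62.5000.
Step 4: Compute 3A = A + A + A directly by enumerating all triples (a,b,c) ∈ A³; |3A| = 20.
Step 5: Check 20 ≤ 62.5000? Yes ✓.

K = 10/4, Plünnecke-Ruzsa bound K³|A| ≈ 62.5000, |3A| = 20, inequality holds.


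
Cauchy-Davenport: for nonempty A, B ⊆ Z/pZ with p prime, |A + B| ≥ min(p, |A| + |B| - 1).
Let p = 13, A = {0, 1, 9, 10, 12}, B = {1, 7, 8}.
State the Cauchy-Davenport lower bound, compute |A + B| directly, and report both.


Cauchy-Davenport: |A + B| ≥ min(p, |A| + |B| - 1) for A, B nonempty in Z/pZ.
|A| = 5, |B| = 3, p = 13.
CD lower bound = min(13, 5 + 3 - 1) = min(13, 7) = 7.
Compute A + B mod 13 directly:
a = 0: 0+1=1, 0+7=7, 0+8=8
a = 1: 1+1=2, 1+7=8, 1+8=9
a = 9: 9+1=10, 9+7=3, 9+8=4
a = 10: 10+1=11, 10+7=4, 10+8=5
a = 12: 12+1=0, 12+7=6, 12+8=7
A + B = {0, 1, 2, 3, 4, 5, 6, 7, 8, 9, 10, 11}, so |A + B| = 12.
Verify: 12 ≥ 7? Yes ✓.

CD lower bound = 7, actual |A + B| = 12.


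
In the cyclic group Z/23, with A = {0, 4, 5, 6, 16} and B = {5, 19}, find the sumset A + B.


Work in Z/23Z: reduce every sum a + b modulo 23.
Enumerate all 10 pairs:
a = 0: 0+5=5, 0+19=19
a = 4: 4+5=9, 4+19=0
a = 5: 5+5=10, 5+19=1
a = 6: 6+5=11, 6+19=2
a = 16: 16+5=21, 16+19=12
Distinct residues collected: {0, 1, 2, 5, 9, 10, 11, 12, 19, 21}
|A + B| = 10 (out of 23 total residues).

A + B = {0, 1, 2, 5, 9, 10, 11, 12, 19, 21}


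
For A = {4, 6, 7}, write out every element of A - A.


A - A = {a - a' : a, a' ∈ A}.
Compute a - a' for each ordered pair (a, a'):
a = 4: 4-4=0, 4-6=-2, 4-7=-3
a = 6: 6-4=2, 6-6=0, 6-7=-1
a = 7: 7-4=3, 7-6=1, 7-7=0
Collecting distinct values (and noting 0 appears from a-a):
A - A = {-3, -2, -1, 0, 1, 2, 3}
|A - A| = 7

A - A = {-3, -2, -1, 0, 1, 2, 3}


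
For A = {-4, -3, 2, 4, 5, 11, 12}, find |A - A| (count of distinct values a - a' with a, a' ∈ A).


A - A = {a - a' : a, a' ∈ A}; |A| = 7.
Bounds: 2|A|-1 ≤ |A - A| ≤ |A|² - |A| + 1, i.e. 13 ≤ |A - A| ≤ 43.
Note: 0 ∈ A - A always (from a - a). The set is symmetric: if d ∈ A - A then -d ∈ A - A.
Enumerate nonzero differences d = a - a' with a > a' (then include -d):
Positive differences: {1, 2, 3, 5, 6, 7, 8, 9, 10, 14, 15, 16}
Full difference set: {0} ∪ (positive diffs) ∪ (negative diffs).
|A - A| = 1 + 2·12 = 25 (matches direct enumeration: 25).

|A - A| = 25


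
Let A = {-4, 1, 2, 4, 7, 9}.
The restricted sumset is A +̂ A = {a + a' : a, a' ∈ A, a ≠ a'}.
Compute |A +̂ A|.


Restricted sumset: A +̂ A = {a + a' : a ∈ A, a' ∈ A, a ≠ a'}.
Equivalently, take A + A and drop any sum 2a that is achievable ONLY as a + a for a ∈ A (i.e. sums representable only with equal summands).
Enumerate pairs (a, a') with a < a' (symmetric, so each unordered pair gives one sum; this covers all a ≠ a'):
  -4 + 1 = -3
  -4 + 2 = -2
  -4 + 4 = 0
  -4 + 7 = 3
  -4 + 9 = 5
  1 + 2 = 3
  1 + 4 = 5
  1 + 7 = 8
  1 + 9 = 10
  2 + 4 = 6
  2 + 7 = 9
  2 + 9 = 11
  4 + 7 = 11
  4 + 9 = 13
  7 + 9 = 16
Collected distinct sums: {-3, -2, 0, 3, 5, 6, 8, 9, 10, 11, 13, 16}
|A +̂ A| = 12
(Reference bound: |A +̂ A| ≥ 2|A| - 3 for |A| ≥ 2, with |A| = 6 giving ≥ 9.)

|A +̂ A| = 12


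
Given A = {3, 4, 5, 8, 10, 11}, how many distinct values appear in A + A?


A + A = {a + a' : a, a' ∈ A}; |A| = 6.
General bounds: 2|A| - 1 ≤ |A + A| ≤ |A|(|A|+1)/2, i.e. 11 ≤ |A + A| ≤ 21.
Lower bound 2|A|-1 is attained iff A is an arithmetic progression.
Enumerate sums a + a' for a ≤ a' (symmetric, so this suffices):
a = 3: 3+3=6, 3+4=7, 3+5=8, 3+8=11, 3+10=13, 3+11=14
a = 4: 4+4=8, 4+5=9, 4+8=12, 4+10=14, 4+11=15
a = 5: 5+5=10, 5+8=13, 5+10=15, 5+11=16
a = 8: 8+8=16, 8+10=18, 8+11=19
a = 10: 10+10=20, 10+11=21
a = 11: 11+11=22
Distinct sums: {6, 7, 8, 9, 10, 11, 12, 13, 14, 15, 16, 18, 19, 20, 21, 22}
|A + A| = 16

|A + A| = 16


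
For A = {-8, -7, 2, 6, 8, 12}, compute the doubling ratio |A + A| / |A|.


|A| = 6.
Compute A + A by enumerating all 36 pairs.
A + A = {-16, -15, -14, -6, -5, -2, -1, 0, 1, 4, 5, 8, 10, 12, 14, 16, 18, 20, 24}, so |A + A| = 19.
K = |A + A| / |A| = 19/6 (already in lowest terms) ≈ 3.1667.
Reference: AP of size 6 gives K = 11/6 ≈ 1.8333; a fully generic set of size 6 gives K ≈ 3.5000.

|A| = 6, |A + A| = 19, K = 19/6.


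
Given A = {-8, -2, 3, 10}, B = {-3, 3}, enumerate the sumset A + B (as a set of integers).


A + B = {a + b : a ∈ A, b ∈ B}.
Enumerate all |A|·|B| = 4·2 = 8 pairs (a, b) and collect distinct sums.
a = -8: -8+-3=-11, -8+3=-5
a = -2: -2+-3=-5, -2+3=1
a = 3: 3+-3=0, 3+3=6
a = 10: 10+-3=7, 10+3=13
Collecting distinct sums: A + B = {-11, -5, 0, 1, 6, 7, 13}
|A + B| = 7

A + B = {-11, -5, 0, 1, 6, 7, 13}


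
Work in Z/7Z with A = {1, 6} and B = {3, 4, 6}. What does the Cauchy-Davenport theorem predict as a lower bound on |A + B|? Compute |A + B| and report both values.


Cauchy-Davenport: |A + B| ≥ min(p, |A| + |B| - 1) for A, B nonempty in Z/pZ.
|A| = 2, |B| = 3, p = 7.
CD lower bound = min(7, 2 + 3 - 1) = min(7, 4) = 4.
Compute A + B mod 7 directly:
a = 1: 1+3=4, 1+4=5, 1+6=0
a = 6: 6+3=2, 6+4=3, 6+6=5
A + B = {0, 2, 3, 4, 5}, so |A + B| = 5.
Verify: 5 ≥ 4? Yes ✓.

CD lower bound = 4, actual |A + B| = 5.


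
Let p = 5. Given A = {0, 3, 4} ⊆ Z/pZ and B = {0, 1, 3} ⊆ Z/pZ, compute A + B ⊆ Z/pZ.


Work in Z/5Z: reduce every sum a + b modulo 5.
Enumerate all 9 pairs:
a = 0: 0+0=0, 0+1=1, 0+3=3
a = 3: 3+0=3, 3+1=4, 3+3=1
a = 4: 4+0=4, 4+1=0, 4+3=2
Distinct residues collected: {0, 1, 2, 3, 4}
|A + B| = 5 (out of 5 total residues).

A + B = {0, 1, 2, 3, 4}


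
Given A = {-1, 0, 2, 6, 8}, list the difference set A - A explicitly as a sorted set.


A - A = {a - a' : a, a' ∈ A}.
Compute a - a' for each ordered pair (a, a'):
a = -1: -1--1=0, -1-0=-1, -1-2=-3, -1-6=-7, -1-8=-9
a = 0: 0--1=1, 0-0=0, 0-2=-2, 0-6=-6, 0-8=-8
a = 2: 2--1=3, 2-0=2, 2-2=0, 2-6=-4, 2-8=-6
a = 6: 6--1=7, 6-0=6, 6-2=4, 6-6=0, 6-8=-2
a = 8: 8--1=9, 8-0=8, 8-2=6, 8-6=2, 8-8=0
Collecting distinct values (and noting 0 appears from a-a):
A - A = {-9, -8, -7, -6, -4, -3, -2, -1, 0, 1, 2, 3, 4, 6, 7, 8, 9}
|A - A| = 17

A - A = {-9, -8, -7, -6, -4, -3, -2, -1, 0, 1, 2, 3, 4, 6, 7, 8, 9}


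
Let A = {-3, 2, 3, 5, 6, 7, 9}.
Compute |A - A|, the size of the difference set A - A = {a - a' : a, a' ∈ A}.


A - A = {a - a' : a, a' ∈ A}; |A| = 7.
Bounds: 2|A|-1 ≤ |A - A| ≤ |A|² - |A| + 1, i.e. 13 ≤ |A - A| ≤ 43.
Note: 0 ∈ A - A always (from a - a). The set is symmetric: if d ∈ A - A then -d ∈ A - A.
Enumerate nonzero differences d = a - a' with a > a' (then include -d):
Positive differences: {1, 2, 3, 4, 5, 6, 7, 8, 9, 10, 12}
Full difference set: {0} ∪ (positive diffs) ∪ (negative diffs).
|A - A| = 1 + 2·11 = 23 (matches direct enumeration: 23).

|A - A| = 23


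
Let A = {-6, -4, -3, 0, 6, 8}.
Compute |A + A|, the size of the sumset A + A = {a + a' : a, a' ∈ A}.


A + A = {a + a' : a, a' ∈ A}; |A| = 6.
General bounds: 2|A| - 1 ≤ |A + A| ≤ |A|(|A|+1)/2, i.e. 11 ≤ |A + A| ≤ 21.
Lower bound 2|A|-1 is attained iff A is an arithmetic progression.
Enumerate sums a + a' for a ≤ a' (symmetric, so this suffices):
a = -6: -6+-6=-12, -6+-4=-10, -6+-3=-9, -6+0=-6, -6+6=0, -6+8=2
a = -4: -4+-4=-8, -4+-3=-7, -4+0=-4, -4+6=2, -4+8=4
a = -3: -3+-3=-6, -3+0=-3, -3+6=3, -3+8=5
a = 0: 0+0=0, 0+6=6, 0+8=8
a = 6: 6+6=12, 6+8=14
a = 8: 8+8=16
Distinct sums: {-12, -10, -9, -8, -7, -6, -4, -3, 0, 2, 3, 4, 5, 6, 8, 12, 14, 16}
|A + A| = 18

|A + A| = 18


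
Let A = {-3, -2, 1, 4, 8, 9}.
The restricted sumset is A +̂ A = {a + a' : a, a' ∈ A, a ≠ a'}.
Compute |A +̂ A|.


Restricted sumset: A +̂ A = {a + a' : a ∈ A, a' ∈ A, a ≠ a'}.
Equivalently, take A + A and drop any sum 2a that is achievable ONLY as a + a for a ∈ A (i.e. sums representable only with equal summands).
Enumerate pairs (a, a') with a < a' (symmetric, so each unordered pair gives one sum; this covers all a ≠ a'):
  -3 + -2 = -5
  -3 + 1 = -2
  -3 + 4 = 1
  -3 + 8 = 5
  -3 + 9 = 6
  -2 + 1 = -1
  -2 + 4 = 2
  -2 + 8 = 6
  -2 + 9 = 7
  1 + 4 = 5
  1 + 8 = 9
  1 + 9 = 10
  4 + 8 = 12
  4 + 9 = 13
  8 + 9 = 17
Collected distinct sums: {-5, -2, -1, 1, 2, 5, 6, 7, 9, 10, 12, 13, 17}
|A +̂ A| = 13
(Reference bound: |A +̂ A| ≥ 2|A| - 3 for |A| ≥ 2, with |A| = 6 giving ≥ 9.)

|A +̂ A| = 13


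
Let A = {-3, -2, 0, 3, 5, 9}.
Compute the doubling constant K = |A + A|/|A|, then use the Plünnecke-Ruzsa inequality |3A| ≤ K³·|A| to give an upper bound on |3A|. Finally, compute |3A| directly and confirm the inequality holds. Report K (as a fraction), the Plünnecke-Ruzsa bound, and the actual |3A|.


|A| = 6.
Step 1: Compute A + A by enumerating all 36 pairs.
A + A = {-6, -5, -4, -3, -2, 0, 1, 2, 3, 5, 6, 7, 8, 9, 10, 12, 14, 18}, so |A + A| = 18.
Step 2: Doubling constant K = |A + A|/|A| = 18/6 = 18/6 ≈ 3.0000.
Step 3: Plünnecke-Ruzsa gives |3A| ≤ K³·|A| = (3.0000)³ · 6 ≈ 162.0000.
Step 4: Compute 3A = A + A + A directly by enumerating all triples (a,b,c) ∈ A³; |3A| = 32.
Step 5: Check 32 ≤ 162.0000? Yes ✓.

K = 18/6, Plünnecke-Ruzsa bound K³|A| ≈ 162.0000, |3A| = 32, inequality holds.


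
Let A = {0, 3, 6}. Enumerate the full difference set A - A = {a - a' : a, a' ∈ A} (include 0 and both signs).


A - A = {a - a' : a, a' ∈ A}.
Compute a - a' for each ordered pair (a, a'):
a = 0: 0-0=0, 0-3=-3, 0-6=-6
a = 3: 3-0=3, 3-3=0, 3-6=-3
a = 6: 6-0=6, 6-3=3, 6-6=0
Collecting distinct values (and noting 0 appears from a-a):
A - A = {-6, -3, 0, 3, 6}
|A - A| = 5

A - A = {-6, -3, 0, 3, 6}


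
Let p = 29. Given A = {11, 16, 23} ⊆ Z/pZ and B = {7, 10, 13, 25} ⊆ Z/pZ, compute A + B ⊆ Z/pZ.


Work in Z/29Z: reduce every sum a + b modulo 29.
Enumerate all 12 pairs:
a = 11: 11+7=18, 11+10=21, 11+13=24, 11+25=7
a = 16: 16+7=23, 16+10=26, 16+13=0, 16+25=12
a = 23: 23+7=1, 23+10=4, 23+13=7, 23+25=19
Distinct residues collected: {0, 1, 4, 7, 12, 18, 19, 21, 23, 24, 26}
|A + B| = 11 (out of 29 total residues).

A + B = {0, 1, 4, 7, 12, 18, 19, 21, 23, 24, 26}


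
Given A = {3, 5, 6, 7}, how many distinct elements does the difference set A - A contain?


A - A = {a - a' : a, a' ∈ A}; |A| = 4.
Bounds: 2|A|-1 ≤ |A - A| ≤ |A|² - |A| + 1, i.e. 7 ≤ |A - A| ≤ 13.
Note: 0 ∈ A - A always (from a - a). The set is symmetric: if d ∈ A - A then -d ∈ A - A.
Enumerate nonzero differences d = a - a' with a > a' (then include -d):
Positive differences: {1, 2, 3, 4}
Full difference set: {0} ∪ (positive diffs) ∪ (negative diffs).
|A - A| = 1 + 2·4 = 9 (matches direct enumeration: 9).

|A - A| = 9


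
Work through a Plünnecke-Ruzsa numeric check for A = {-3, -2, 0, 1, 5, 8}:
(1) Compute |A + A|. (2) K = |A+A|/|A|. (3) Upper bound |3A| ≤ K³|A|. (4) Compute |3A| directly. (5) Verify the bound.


|A| = 6.
Step 1: Compute A + A by enumerating all 36 pairs.
A + A = {-6, -5, -4, -3, -2, -1, 0, 1, 2, 3, 5, 6, 8, 9, 10, 13, 16}, so |A + A| = 17.
Step 2: Doubling constant K = |A + A|/|A| = 17/6 = 17/6 ≈ 2.8333.
Step 3: Plünnecke-Ruzsa gives |3A| ≤ K³·|A| = (2.8333)³ · 6 ≈ 136.4722.
Step 4: Compute 3A = A + A + A directly by enumerating all triples (a,b,c) ∈ A³; |3A| = 29.
Step 5: Check 29 ≤ 136.4722? Yes ✓.

K = 17/6, Plünnecke-Ruzsa bound K³|A| ≈ 136.4722, |3A| = 29, inequality holds.


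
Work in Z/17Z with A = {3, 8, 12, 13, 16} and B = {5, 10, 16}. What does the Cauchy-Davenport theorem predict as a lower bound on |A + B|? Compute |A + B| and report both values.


Cauchy-Davenport: |A + B| ≥ min(p, |A| + |B| - 1) for A, B nonempty in Z/pZ.
|A| = 5, |B| = 3, p = 17.
CD lower bound = min(17, 5 + 3 - 1) = min(17, 7) = 7.
Compute A + B mod 17 directly:
a = 3: 3+5=8, 3+10=13, 3+16=2
a = 8: 8+5=13, 8+10=1, 8+16=7
a = 12: 12+5=0, 12+10=5, 12+16=11
a = 13: 13+5=1, 13+10=6, 13+16=12
a = 16: 16+5=4, 16+10=9, 16+16=15
A + B = {0, 1, 2, 4, 5, 6, 7, 8, 9, 11, 12, 13, 15}, so |A + B| = 13.
Verify: 13 ≥ 7? Yes ✓.

CD lower bound = 7, actual |A + B| = 13.


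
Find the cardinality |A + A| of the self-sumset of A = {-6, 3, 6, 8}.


A + A = {a + a' : a, a' ∈ A}; |A| = 4.
General bounds: 2|A| - 1 ≤ |A + A| ≤ |A|(|A|+1)/2, i.e. 7 ≤ |A + A| ≤ 10.
Lower bound 2|A|-1 is attained iff A is an arithmetic progression.
Enumerate sums a + a' for a ≤ a' (symmetric, so this suffices):
a = -6: -6+-6=-12, -6+3=-3, -6+6=0, -6+8=2
a = 3: 3+3=6, 3+6=9, 3+8=11
a = 6: 6+6=12, 6+8=14
a = 8: 8+8=16
Distinct sums: {-12, -3, 0, 2, 6, 9, 11, 12, 14, 16}
|A + A| = 10

|A + A| = 10


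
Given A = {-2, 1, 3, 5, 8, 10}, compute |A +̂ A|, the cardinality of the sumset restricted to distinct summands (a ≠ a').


Restricted sumset: A +̂ A = {a + a' : a ∈ A, a' ∈ A, a ≠ a'}.
Equivalently, take A + A and drop any sum 2a that is achievable ONLY as a + a for a ∈ A (i.e. sums representable only with equal summands).
Enumerate pairs (a, a') with a < a' (symmetric, so each unordered pair gives one sum; this covers all a ≠ a'):
  -2 + 1 = -1
  -2 + 3 = 1
  -2 + 5 = 3
  -2 + 8 = 6
  -2 + 10 = 8
  1 + 3 = 4
  1 + 5 = 6
  1 + 8 = 9
  1 + 10 = 11
  3 + 5 = 8
  3 + 8 = 11
  3 + 10 = 13
  5 + 8 = 13
  5 + 10 = 15
  8 + 10 = 18
Collected distinct sums: {-1, 1, 3, 4, 6, 8, 9, 11, 13, 15, 18}
|A +̂ A| = 11
(Reference bound: |A +̂ A| ≥ 2|A| - 3 for |A| ≥ 2, with |A| = 6 giving ≥ 9.)

|A +̂ A| = 11


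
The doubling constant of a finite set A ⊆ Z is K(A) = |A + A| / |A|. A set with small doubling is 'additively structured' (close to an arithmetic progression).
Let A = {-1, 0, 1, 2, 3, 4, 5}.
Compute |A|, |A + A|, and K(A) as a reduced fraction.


|A| = 7.
Compute A + A by enumerating all 49 pairs.
A + A = {-2, -1, 0, 1, 2, 3, 4, 5, 6, 7, 8, 9, 10}, so |A + A| = 13.
K = |A + A| / |A| = 13/7 (already in lowest terms) ≈ 1.8571.
Reference: AP of size 7 gives K = 13/7 ≈ 1.8571; a fully generic set of size 7 gives K ≈ 4.0000.

|A| = 7, |A + A| = 13, K = 13/7.


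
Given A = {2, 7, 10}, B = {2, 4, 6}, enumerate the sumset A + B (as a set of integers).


A + B = {a + b : a ∈ A, b ∈ B}.
Enumerate all |A|·|B| = 3·3 = 9 pairs (a, b) and collect distinct sums.
a = 2: 2+2=4, 2+4=6, 2+6=8
a = 7: 7+2=9, 7+4=11, 7+6=13
a = 10: 10+2=12, 10+4=14, 10+6=16
Collecting distinct sums: A + B = {4, 6, 8, 9, 11, 12, 13, 14, 16}
|A + B| = 9

A + B = {4, 6, 8, 9, 11, 12, 13, 14, 16}


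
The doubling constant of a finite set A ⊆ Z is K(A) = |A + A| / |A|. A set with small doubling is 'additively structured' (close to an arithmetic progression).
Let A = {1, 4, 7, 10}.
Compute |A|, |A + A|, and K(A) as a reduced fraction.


|A| = 4.
Compute A + A by enumerating all 16 pairs.
A + A = {2, 5, 8, 11, 14, 17, 20}, so |A + A| = 7.
K = |A + A| / |A| = 7/4 (already in lowest terms) ≈ 1.7500.
Reference: AP of size 4 gives K = 7/4 ≈ 1.7500; a fully generic set of size 4 gives K ≈ 2.5000.

|A| = 4, |A + A| = 7, K = 7/4.


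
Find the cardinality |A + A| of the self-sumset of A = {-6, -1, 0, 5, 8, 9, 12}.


A + A = {a + a' : a, a' ∈ A}; |A| = 7.
General bounds: 2|A| - 1 ≤ |A + A| ≤ |A|(|A|+1)/2, i.e. 13 ≤ |A + A| ≤ 28.
Lower bound 2|A|-1 is attained iff A is an arithmetic progression.
Enumerate sums a + a' for a ≤ a' (symmetric, so this suffices):
a = -6: -6+-6=-12, -6+-1=-7, -6+0=-6, -6+5=-1, -6+8=2, -6+9=3, -6+12=6
a = -1: -1+-1=-2, -1+0=-1, -1+5=4, -1+8=7, -1+9=8, -1+12=11
a = 0: 0+0=0, 0+5=5, 0+8=8, 0+9=9, 0+12=12
a = 5: 5+5=10, 5+8=13, 5+9=14, 5+12=17
a = 8: 8+8=16, 8+9=17, 8+12=20
a = 9: 9+9=18, 9+12=21
a = 12: 12+12=24
Distinct sums: {-12, -7, -6, -2, -1, 0, 2, 3, 4, 5, 6, 7, 8, 9, 10, 11, 12, 13, 14, 16, 17, 18, 20, 21, 24}
|A + A| = 25

|A + A| = 25


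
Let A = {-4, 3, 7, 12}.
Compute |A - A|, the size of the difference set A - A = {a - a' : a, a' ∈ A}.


A - A = {a - a' : a, a' ∈ A}; |A| = 4.
Bounds: 2|A|-1 ≤ |A - A| ≤ |A|² - |A| + 1, i.e. 7 ≤ |A - A| ≤ 13.
Note: 0 ∈ A - A always (from a - a). The set is symmetric: if d ∈ A - A then -d ∈ A - A.
Enumerate nonzero differences d = a - a' with a > a' (then include -d):
Positive differences: {4, 5, 7, 9, 11, 16}
Full difference set: {0} ∪ (positive diffs) ∪ (negative diffs).
|A - A| = 1 + 2·6 = 13 (matches direct enumeration: 13).

|A - A| = 13


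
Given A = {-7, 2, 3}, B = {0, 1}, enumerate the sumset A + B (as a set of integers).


A + B = {a + b : a ∈ A, b ∈ B}.
Enumerate all |A|·|B| = 3·2 = 6 pairs (a, b) and collect distinct sums.
a = -7: -7+0=-7, -7+1=-6
a = 2: 2+0=2, 2+1=3
a = 3: 3+0=3, 3+1=4
Collecting distinct sums: A + B = {-7, -6, 2, 3, 4}
|A + B| = 5

A + B = {-7, -6, 2, 3, 4}
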